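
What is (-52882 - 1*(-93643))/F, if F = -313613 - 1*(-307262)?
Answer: -13587/2117 ≈ -6.4180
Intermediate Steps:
F = -6351 (F = -313613 + 307262 = -6351)
(-52882 - 1*(-93643))/F = (-52882 - 1*(-93643))/(-6351) = (-52882 + 93643)*(-1/6351) = 40761*(-1/6351) = -13587/2117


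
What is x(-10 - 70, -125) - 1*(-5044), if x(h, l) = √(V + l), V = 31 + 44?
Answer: 5044 + 5*I*√2 ≈ 5044.0 + 7.0711*I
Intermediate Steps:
V = 75
x(h, l) = √(75 + l)
x(-10 - 70, -125) - 1*(-5044) = √(75 - 125) - 1*(-5044) = √(-50) + 5044 = 5*I*√2 + 5044 = 5044 + 5*I*√2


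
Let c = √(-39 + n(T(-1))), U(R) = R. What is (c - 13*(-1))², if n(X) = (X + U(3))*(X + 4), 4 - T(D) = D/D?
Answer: (13 + √3)² ≈ 217.03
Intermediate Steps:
T(D) = 3 (T(D) = 4 - D/D = 4 - 1*1 = 4 - 1 = 3)
n(X) = (3 + X)*(4 + X) (n(X) = (X + 3)*(X + 4) = (3 + X)*(4 + X))
c = √3 (c = √(-39 + (12 + 3² + 7*3)) = √(-39 + (12 + 9 + 21)) = √(-39 + 42) = √3 ≈ 1.7320)
(c - 13*(-1))² = (√3 - 13*(-1))² = (√3 + 13)² = (13 + √3)²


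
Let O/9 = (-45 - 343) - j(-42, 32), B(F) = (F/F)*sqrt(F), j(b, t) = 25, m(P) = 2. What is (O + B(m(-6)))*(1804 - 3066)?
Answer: 4690854 - 1262*sqrt(2) ≈ 4.6891e+6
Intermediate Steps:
B(F) = sqrt(F) (B(F) = 1*sqrt(F) = sqrt(F))
O = -3717 (O = 9*((-45 - 343) - 1*25) = 9*(-388 - 25) = 9*(-413) = -3717)
(O + B(m(-6)))*(1804 - 3066) = (-3717 + sqrt(2))*(1804 - 3066) = (-3717 + sqrt(2))*(-1262) = 4690854 - 1262*sqrt(2)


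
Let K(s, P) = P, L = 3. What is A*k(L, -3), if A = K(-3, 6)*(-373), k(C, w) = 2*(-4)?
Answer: 17904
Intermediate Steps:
k(C, w) = -8
A = -2238 (A = 6*(-373) = -2238)
A*k(L, -3) = -2238*(-8) = 17904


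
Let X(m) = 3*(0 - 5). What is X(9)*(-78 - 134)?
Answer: 3180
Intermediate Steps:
X(m) = -15 (X(m) = 3*(-5) = -15)
X(9)*(-78 - 134) = -15*(-78 - 134) = -15*(-212) = 3180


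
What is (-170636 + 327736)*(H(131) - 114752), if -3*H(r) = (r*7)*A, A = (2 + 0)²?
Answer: -54658860400/3 ≈ -1.8220e+10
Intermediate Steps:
A = 4 (A = 2² = 4)
H(r) = -28*r/3 (H(r) = -r*7*4/3 = -7*r*4/3 = -28*r/3)
(-170636 + 327736)*(H(131) - 114752) = (-170636 + 327736)*(-28/3*131 - 114752) = 157100*(-3668/3 - 114752) = 157100*(-347924/3) = -54658860400/3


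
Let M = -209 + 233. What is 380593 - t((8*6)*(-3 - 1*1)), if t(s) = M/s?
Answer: 3044745/8 ≈ 3.8059e+5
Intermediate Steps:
M = 24
t(s) = 24/s
380593 - t((8*6)*(-3 - 1*1)) = 380593 - 24/((8*6)*(-3 - 1*1)) = 380593 - 24/(48*(-3 - 1)) = 380593 - 24/(48*(-4)) = 380593 - 24/(-192) = 380593 - 24*(-1)/192 = 380593 - 1*(-⅛) = 380593 + ⅛ = 3044745/8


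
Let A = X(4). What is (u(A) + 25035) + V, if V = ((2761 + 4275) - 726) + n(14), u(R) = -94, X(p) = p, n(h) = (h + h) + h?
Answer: 31293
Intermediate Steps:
n(h) = 3*h (n(h) = 2*h + h = 3*h)
A = 4
V = 6352 (V = ((2761 + 4275) - 726) + 3*14 = (7036 - 726) + 42 = 6310 + 42 = 6352)
(u(A) + 25035) + V = (-94 + 25035) + 6352 = 24941 + 6352 = 31293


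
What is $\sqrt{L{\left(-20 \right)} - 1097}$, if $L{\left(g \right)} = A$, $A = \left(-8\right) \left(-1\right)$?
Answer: $33 i \approx 33.0 i$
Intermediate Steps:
$A = 8$
$L{\left(g \right)} = 8$
$\sqrt{L{\left(-20 \right)} - 1097} = \sqrt{8 - 1097} = \sqrt{-1089} = 33 i$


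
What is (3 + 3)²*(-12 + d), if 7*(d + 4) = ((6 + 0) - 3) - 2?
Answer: -3996/7 ≈ -570.86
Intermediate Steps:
d = -27/7 (d = -4 + (((6 + 0) - 3) - 2)/7 = -4 + ((6 - 3) - 2)/7 = -4 + (3 - 2)/7 = -4 + (⅐)*1 = -4 + ⅐ = -27/7 ≈ -3.8571)
(3 + 3)²*(-12 + d) = (3 + 3)²*(-12 - 27/7) = 6²*(-111/7) = 36*(-111/7) = -3996/7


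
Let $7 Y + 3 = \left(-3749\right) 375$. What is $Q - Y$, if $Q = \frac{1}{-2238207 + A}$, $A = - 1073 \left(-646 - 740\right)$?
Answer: $\frac{1055855148455}{5257203} \approx 2.0084 \cdot 10^{5}$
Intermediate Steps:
$A = 1487178$ ($A = \left(-1073\right) \left(-1386\right) = 1487178$)
$Y = - \frac{1405878}{7}$ ($Y = - \frac{3}{7} + \frac{\left(-3749\right) 375}{7} = - \frac{3}{7} + \frac{1}{7} \left(-1405875\right) = - \frac{3}{7} - \frac{1405875}{7} = - \frac{1405878}{7} \approx -2.0084 \cdot 10^{5}$)
$Q = - \frac{1}{751029}$ ($Q = \frac{1}{-2238207 + 1487178} = \frac{1}{-751029} = - \frac{1}{751029} \approx -1.3315 \cdot 10^{-6}$)
$Q - Y = - \frac{1}{751029} - - \frac{1405878}{7} = - \frac{1}{751029} + \frac{1405878}{7} = \frac{1055855148455}{5257203}$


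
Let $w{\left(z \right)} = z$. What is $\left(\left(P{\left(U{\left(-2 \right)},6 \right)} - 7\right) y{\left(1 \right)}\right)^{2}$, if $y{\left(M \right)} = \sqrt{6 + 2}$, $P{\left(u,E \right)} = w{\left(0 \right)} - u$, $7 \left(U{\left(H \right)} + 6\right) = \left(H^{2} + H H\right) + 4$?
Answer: $\frac{2888}{49} \approx 58.939$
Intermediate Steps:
$U{\left(H \right)} = - \frac{38}{7} + \frac{2 H^{2}}{7}$ ($U{\left(H \right)} = -6 + \frac{\left(H^{2} + H H\right) + 4}{7} = -6 + \frac{\left(H^{2} + H^{2}\right) + 4}{7} = -6 + \frac{2 H^{2} + 4}{7} = -6 + \frac{4 + 2 H^{2}}{7} = -6 + \left(\frac{4}{7} + \frac{2 H^{2}}{7}\right) = - \frac{38}{7} + \frac{2 H^{2}}{7}$)
$P{\left(u,E \right)} = - u$ ($P{\left(u,E \right)} = 0 - u = - u$)
$y{\left(M \right)} = 2 \sqrt{2}$ ($y{\left(M \right)} = \sqrt{8} = 2 \sqrt{2}$)
$\left(\left(P{\left(U{\left(-2 \right)},6 \right)} - 7\right) y{\left(1 \right)}\right)^{2} = \left(\left(- (- \frac{38}{7} + \frac{2 \left(-2\right)^{2}}{7}) - 7\right) 2 \sqrt{2}\right)^{2} = \left(\left(- (- \frac{38}{7} + \frac{2}{7} \cdot 4) - 7\right) 2 \sqrt{2}\right)^{2} = \left(\left(- (- \frac{38}{7} + \frac{8}{7}) - 7\right) 2 \sqrt{2}\right)^{2} = \left(\left(\left(-1\right) \left(- \frac{30}{7}\right) - 7\right) 2 \sqrt{2}\right)^{2} = \left(\left(\frac{30}{7} - 7\right) 2 \sqrt{2}\right)^{2} = \left(- \frac{19 \cdot 2 \sqrt{2}}{7}\right)^{2} = \left(- \frac{38 \sqrt{2}}{7}\right)^{2} = \frac{2888}{49}$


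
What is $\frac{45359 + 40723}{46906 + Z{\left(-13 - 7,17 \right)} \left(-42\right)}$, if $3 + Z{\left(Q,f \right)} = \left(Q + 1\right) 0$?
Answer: $\frac{43041}{23516} \approx 1.8303$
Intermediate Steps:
$Z{\left(Q,f \right)} = -3$ ($Z{\left(Q,f \right)} = -3 + \left(Q + 1\right) 0 = -3 + \left(1 + Q\right) 0 = -3 + 0 = -3$)
$\frac{45359 + 40723}{46906 + Z{\left(-13 - 7,17 \right)} \left(-42\right)} = \frac{45359 + 40723}{46906 - -126} = \frac{86082}{46906 + 126} = \frac{86082}{47032} = 86082 \cdot \frac{1}{47032} = \frac{43041}{23516}$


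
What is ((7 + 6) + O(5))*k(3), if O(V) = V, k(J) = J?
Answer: 54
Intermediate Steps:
((7 + 6) + O(5))*k(3) = ((7 + 6) + 5)*3 = (13 + 5)*3 = 18*3 = 54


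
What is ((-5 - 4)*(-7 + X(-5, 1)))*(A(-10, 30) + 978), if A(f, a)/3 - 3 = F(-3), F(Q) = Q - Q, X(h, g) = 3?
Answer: 35532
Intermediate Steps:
F(Q) = 0
A(f, a) = 9 (A(f, a) = 9 + 3*0 = 9 + 0 = 9)
((-5 - 4)*(-7 + X(-5, 1)))*(A(-10, 30) + 978) = ((-5 - 4)*(-7 + 3))*(9 + 978) = -9*(-4)*987 = 36*987 = 35532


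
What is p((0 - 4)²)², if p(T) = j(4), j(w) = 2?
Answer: 4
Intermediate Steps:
p(T) = 2
p((0 - 4)²)² = 2² = 4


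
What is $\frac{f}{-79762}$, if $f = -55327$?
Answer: $\frac{55327}{79762} \approx 0.69365$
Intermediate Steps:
$\frac{f}{-79762} = - \frac{55327}{-79762} = \left(-55327\right) \left(- \frac{1}{79762}\right) = \frac{55327}{79762}$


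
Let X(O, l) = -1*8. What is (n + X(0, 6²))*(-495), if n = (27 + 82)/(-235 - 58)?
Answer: 1214235/293 ≈ 4144.1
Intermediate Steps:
n = -109/293 (n = 109/(-293) = 109*(-1/293) = -109/293 ≈ -0.37201)
X(O, l) = -8
(n + X(0, 6²))*(-495) = (-109/293 - 8)*(-495) = -2453/293*(-495) = 1214235/293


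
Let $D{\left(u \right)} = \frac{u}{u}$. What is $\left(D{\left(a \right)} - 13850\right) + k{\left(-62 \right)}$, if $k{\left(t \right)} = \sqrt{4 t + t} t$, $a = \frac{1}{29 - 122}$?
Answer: $-13849 - 62 i \sqrt{310} \approx -13849.0 - 1091.6 i$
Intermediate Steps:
$a = - \frac{1}{93}$ ($a = \frac{1}{-93} = - \frac{1}{93} \approx -0.010753$)
$D{\left(u \right)} = 1$
$k{\left(t \right)} = \sqrt{5} t^{\frac{3}{2}}$ ($k{\left(t \right)} = \sqrt{5 t} t = \sqrt{5} \sqrt{t} t = \sqrt{5} t^{\frac{3}{2}}$)
$\left(D{\left(a \right)} - 13850\right) + k{\left(-62 \right)} = \left(1 - 13850\right) + \sqrt{5} \left(-62\right)^{\frac{3}{2}} = -13849 + \sqrt{5} \left(- 62 i \sqrt{62}\right) = -13849 - 62 i \sqrt{310}$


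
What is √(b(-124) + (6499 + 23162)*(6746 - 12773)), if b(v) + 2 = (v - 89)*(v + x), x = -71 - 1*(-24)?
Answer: I*√178730426 ≈ 13369.0*I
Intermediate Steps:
x = -47 (x = -71 + 24 = -47)
b(v) = -2 + (-89 + v)*(-47 + v) (b(v) = -2 + (v - 89)*(v - 47) = -2 + (-89 + v)*(-47 + v))
√(b(-124) + (6499 + 23162)*(6746 - 12773)) = √((4181 + (-124)² - 136*(-124)) + (6499 + 23162)*(6746 - 12773)) = √((4181 + 15376 + 16864) + 29661*(-6027)) = √(36421 - 178766847) = √(-178730426) = I*√178730426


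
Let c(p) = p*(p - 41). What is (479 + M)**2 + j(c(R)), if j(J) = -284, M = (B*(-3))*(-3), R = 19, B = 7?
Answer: 293480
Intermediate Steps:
M = 63 (M = (7*(-3))*(-3) = -21*(-3) = 63)
c(p) = p*(-41 + p)
(479 + M)**2 + j(c(R)) = (479 + 63)**2 - 284 = 542**2 - 284 = 293764 - 284 = 293480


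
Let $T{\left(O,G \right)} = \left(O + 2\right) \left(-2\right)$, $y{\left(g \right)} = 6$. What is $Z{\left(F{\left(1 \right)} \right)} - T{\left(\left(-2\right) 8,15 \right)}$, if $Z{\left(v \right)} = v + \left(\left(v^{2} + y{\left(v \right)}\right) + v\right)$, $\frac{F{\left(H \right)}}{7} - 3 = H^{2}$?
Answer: $818$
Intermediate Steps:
$F{\left(H \right)} = 21 + 7 H^{2}$
$T{\left(O,G \right)} = -4 - 2 O$ ($T{\left(O,G \right)} = \left(2 + O\right) \left(-2\right) = -4 - 2 O$)
$Z{\left(v \right)} = 6 + v^{2} + 2 v$ ($Z{\left(v \right)} = v + \left(\left(v^{2} + 6\right) + v\right) = v + \left(\left(6 + v^{2}\right) + v\right) = v + \left(6 + v + v^{2}\right) = 6 + v^{2} + 2 v$)
$Z{\left(F{\left(1 \right)} \right)} - T{\left(\left(-2\right) 8,15 \right)} = \left(6 + \left(21 + 7 \cdot 1^{2}\right)^{2} + 2 \left(21 + 7 \cdot 1^{2}\right)\right) - \left(-4 - 2 \left(\left(-2\right) 8\right)\right) = \left(6 + \left(21 + 7 \cdot 1\right)^{2} + 2 \left(21 + 7 \cdot 1\right)\right) - \left(-4 - -32\right) = \left(6 + \left(21 + 7\right)^{2} + 2 \left(21 + 7\right)\right) - \left(-4 + 32\right) = \left(6 + 28^{2} + 2 \cdot 28\right) - 28 = \left(6 + 784 + 56\right) - 28 = 846 - 28 = 818$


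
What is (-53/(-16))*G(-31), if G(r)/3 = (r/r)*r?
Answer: -4929/16 ≈ -308.06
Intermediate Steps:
G(r) = 3*r (G(r) = 3*((r/r)*r) = 3*(1*r) = 3*r)
(-53/(-16))*G(-31) = (-53/(-16))*(3*(-31)) = -53*(-1/16)*(-93) = (53/16)*(-93) = -4929/16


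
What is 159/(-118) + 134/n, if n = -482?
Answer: -46225/28438 ≈ -1.6255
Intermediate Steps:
159/(-118) + 134/n = 159/(-118) + 134/(-482) = 159*(-1/118) + 134*(-1/482) = -159/118 - 67/241 = -46225/28438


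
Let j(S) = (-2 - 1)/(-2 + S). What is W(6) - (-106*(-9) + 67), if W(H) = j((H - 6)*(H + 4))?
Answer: -2039/2 ≈ -1019.5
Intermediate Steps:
j(S) = -3/(-2 + S)
W(H) = -3/(-2 + (-6 + H)*(4 + H)) (W(H) = -3/(-2 + (H - 6)*(H + 4)) = -3/(-2 + (-6 + H)*(4 + H)))
W(6) - (-106*(-9) + 67) = 3/(26 - 1*6² + 2*6) - (-106*(-9) + 67) = 3/(26 - 1*36 + 12) - (954 + 67) = 3/(26 - 36 + 12) - 1*1021 = 3/2 - 1021 = -2039/2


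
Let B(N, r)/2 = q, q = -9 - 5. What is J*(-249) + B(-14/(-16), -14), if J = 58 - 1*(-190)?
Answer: -61780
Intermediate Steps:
J = 248 (J = 58 + 190 = 248)
q = -14
B(N, r) = -28 (B(N, r) = 2*(-14) = -28)
J*(-249) + B(-14/(-16), -14) = 248*(-249) - 28 = -61752 - 28 = -61780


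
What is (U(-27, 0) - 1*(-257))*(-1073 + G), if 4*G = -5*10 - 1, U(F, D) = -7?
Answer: -542875/2 ≈ -2.7144e+5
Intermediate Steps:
G = -51/4 (G = (-5*10 - 1)/4 = (-50 - 1)/4 = (¼)*(-51) = -51/4 ≈ -12.750)
(U(-27, 0) - 1*(-257))*(-1073 + G) = (-7 - 1*(-257))*(-1073 - 51/4) = (-7 + 257)*(-4343/4) = 250*(-4343/4) = -542875/2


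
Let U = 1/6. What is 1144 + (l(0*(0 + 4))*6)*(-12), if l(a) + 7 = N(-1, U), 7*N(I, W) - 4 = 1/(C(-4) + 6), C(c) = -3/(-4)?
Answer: 4816/3 ≈ 1605.3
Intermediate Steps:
C(c) = 3/4 (C(c) = -3*(-1/4) = 3/4)
U = 1/6 ≈ 0.16667
N(I, W) = 16/27 (N(I, W) = 4/7 + 1/(7*(3/4 + 6)) = 4/7 + 1/(7*(27/4)) = 4/7 + (1/7)*(4/27) = 4/7 + 4/189 = 16/27)
l(a) = -173/27 (l(a) = -7 + 16/27 = -173/27)
1144 + (l(0*(0 + 4))*6)*(-12) = 1144 - 173/27*6*(-12) = 1144 - 346/9*(-12) = 1144 + 1384/3 = 4816/3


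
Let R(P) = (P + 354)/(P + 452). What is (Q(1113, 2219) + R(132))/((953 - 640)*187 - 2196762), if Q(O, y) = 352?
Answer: -103027/624363452 ≈ -0.00016501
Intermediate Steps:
R(P) = (354 + P)/(452 + P)
(Q(1113, 2219) + R(132))/((953 - 640)*187 - 2196762) = (352 + (354 + 132)/(452 + 132))/((953 - 640)*187 - 2196762) = (352 + 486/584)/(313*187 - 2196762) = (352 + (1/584)*486)/(58531 - 2196762) = (352 + 243/292)/(-2138231) = (103027/292)*(-1/2138231) = -103027/624363452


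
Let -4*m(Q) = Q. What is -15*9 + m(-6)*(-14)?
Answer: -156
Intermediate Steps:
m(Q) = -Q/4
-15*9 + m(-6)*(-14) = -15*9 - ¼*(-6)*(-14) = -135 + (3/2)*(-14) = -135 - 21 = -156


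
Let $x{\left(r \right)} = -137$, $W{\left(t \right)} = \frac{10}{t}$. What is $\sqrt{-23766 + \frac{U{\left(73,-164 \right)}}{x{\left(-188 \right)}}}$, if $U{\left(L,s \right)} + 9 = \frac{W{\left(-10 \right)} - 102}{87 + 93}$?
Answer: $\frac{i \sqrt{401456468345}}{4110} \approx 154.16 i$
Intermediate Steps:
$U{\left(L,s \right)} = - \frac{1723}{180}$ ($U{\left(L,s \right)} = -9 + \frac{\frac{10}{-10} - 102}{87 + 93} = -9 + \frac{10 \left(- \frac{1}{10}\right) - 102}{180} = -9 + \left(-1 - 102\right) \frac{1}{180} = -9 - \frac{103}{180} = - \frac{1723}{180}$)
$\sqrt{-23766 + \frac{U{\left(73,-164 \right)}}{x{\left(-188 \right)}}} = \sqrt{-23766 - \frac{1723}{180 \left(-137\right)}} = \sqrt{-23766 - - \frac{1723}{24660}} = \sqrt{-23766 + \frac{1723}{24660}} = \sqrt{- \frac{586067837}{24660}} = \frac{i \sqrt{401456468345}}{4110}$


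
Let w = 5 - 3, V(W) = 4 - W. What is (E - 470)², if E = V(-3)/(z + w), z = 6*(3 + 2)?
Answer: 225991089/1024 ≈ 2.2069e+5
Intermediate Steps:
w = 2
z = 30 (z = 6*5 = 30)
E = 7/32 (E = (4 - 1*(-3))/(30 + 2) = (4 + 3)/32 = 7*(1/32) = 7/32 ≈ 0.21875)
(E - 470)² = (7/32 - 470)² = (-15033/32)² = 225991089/1024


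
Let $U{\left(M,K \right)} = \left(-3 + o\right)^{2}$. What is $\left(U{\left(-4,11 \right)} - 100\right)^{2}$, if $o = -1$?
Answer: $7056$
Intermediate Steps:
$U{\left(M,K \right)} = 16$ ($U{\left(M,K \right)} = \left(-3 - 1\right)^{2} = \left(-4\right)^{2} = 16$)
$\left(U{\left(-4,11 \right)} - 100\right)^{2} = \left(16 - 100\right)^{2} = \left(-84\right)^{2} = 7056$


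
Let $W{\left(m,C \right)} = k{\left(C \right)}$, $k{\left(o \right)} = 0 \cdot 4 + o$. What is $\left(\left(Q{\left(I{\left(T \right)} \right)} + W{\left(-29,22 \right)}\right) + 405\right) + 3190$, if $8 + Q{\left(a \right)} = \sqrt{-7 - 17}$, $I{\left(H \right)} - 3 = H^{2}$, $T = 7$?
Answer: $3609 + 2 i \sqrt{6} \approx 3609.0 + 4.899 i$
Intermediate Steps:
$k{\left(o \right)} = o$ ($k{\left(o \right)} = 0 + o = o$)
$I{\left(H \right)} = 3 + H^{2}$
$W{\left(m,C \right)} = C$
$Q{\left(a \right)} = -8 + 2 i \sqrt{6}$ ($Q{\left(a \right)} = -8 + \sqrt{-7 - 17} = -8 + \sqrt{-24} = -8 + 2 i \sqrt{6}$)
$\left(\left(Q{\left(I{\left(T \right)} \right)} + W{\left(-29,22 \right)}\right) + 405\right) + 3190 = \left(\left(\left(-8 + 2 i \sqrt{6}\right) + 22\right) + 405\right) + 3190 = \left(\left(14 + 2 i \sqrt{6}\right) + 405\right) + 3190 = \left(419 + 2 i \sqrt{6}\right) + 3190 = 3609 + 2 i \sqrt{6}$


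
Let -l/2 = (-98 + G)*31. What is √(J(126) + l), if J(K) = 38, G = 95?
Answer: 4*√14 ≈ 14.967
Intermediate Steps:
l = 186 (l = -2*(-98 + 95)*31 = -(-6)*31 = -2*(-93) = 186)
√(J(126) + l) = √(38 + 186) = √224 = 4*√14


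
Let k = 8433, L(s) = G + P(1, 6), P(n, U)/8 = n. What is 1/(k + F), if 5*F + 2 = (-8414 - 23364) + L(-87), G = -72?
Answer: 5/10321 ≈ 0.00048445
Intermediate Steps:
P(n, U) = 8*n
L(s) = -64 (L(s) = -72 + 8*1 = -72 + 8 = -64)
F = -31844/5 (F = -2/5 + ((-8414 - 23364) - 64)/5 = -2/5 + (-31778 - 64)/5 = -2/5 + (1/5)*(-31842) = -2/5 - 31842/5 = -31844/5 ≈ -6368.8)
1/(k + F) = 1/(8433 - 31844/5) = 1/(10321/5) = 5/10321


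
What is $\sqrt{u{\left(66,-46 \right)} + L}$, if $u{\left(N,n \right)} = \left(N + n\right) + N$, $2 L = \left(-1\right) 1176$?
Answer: $i \sqrt{502} \approx 22.405 i$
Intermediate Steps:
$L = -588$ ($L = \frac{\left(-1\right) 1176}{2} = \frac{1}{2} \left(-1176\right) = -588$)
$u{\left(N,n \right)} = n + 2 N$
$\sqrt{u{\left(66,-46 \right)} + L} = \sqrt{\left(-46 + 2 \cdot 66\right) - 588} = \sqrt{\left(-46 + 132\right) - 588} = \sqrt{86 - 588} = \sqrt{-502} = i \sqrt{502}$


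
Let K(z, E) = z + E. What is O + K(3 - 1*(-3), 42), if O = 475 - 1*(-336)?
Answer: 859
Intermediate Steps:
O = 811 (O = 475 + 336 = 811)
K(z, E) = E + z
O + K(3 - 1*(-3), 42) = 811 + (42 + (3 - 1*(-3))) = 811 + (42 + (3 + 3)) = 811 + (42 + 6) = 811 + 48 = 859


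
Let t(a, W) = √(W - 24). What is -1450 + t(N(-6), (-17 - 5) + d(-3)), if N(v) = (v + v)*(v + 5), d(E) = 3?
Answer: -1450 + I*√43 ≈ -1450.0 + 6.5574*I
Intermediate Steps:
N(v) = 2*v*(5 + v) (N(v) = (2*v)*(5 + v) = 2*v*(5 + v))
t(a, W) = √(-24 + W)
-1450 + t(N(-6), (-17 - 5) + d(-3)) = -1450 + √(-24 + ((-17 - 5) + 3)) = -1450 + √(-24 + (-22 + 3)) = -1450 + √(-24 - 19) = -1450 + √(-43) = -1450 + I*√43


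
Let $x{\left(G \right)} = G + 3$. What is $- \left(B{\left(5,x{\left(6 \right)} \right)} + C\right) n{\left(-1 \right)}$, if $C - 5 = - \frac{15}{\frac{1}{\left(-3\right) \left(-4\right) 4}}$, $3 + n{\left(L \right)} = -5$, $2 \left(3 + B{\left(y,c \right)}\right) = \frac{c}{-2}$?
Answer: $-5762$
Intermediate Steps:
$x{\left(G \right)} = 3 + G$
$B{\left(y,c \right)} = -3 - \frac{c}{4}$ ($B{\left(y,c \right)} = -3 + \frac{c \frac{1}{-2}}{2} = -3 + \frac{c \left(- \frac{1}{2}\right)}{2} = -3 + \frac{\left(- \frac{1}{2}\right) c}{2} = -3 - \frac{c}{4}$)
$n{\left(L \right)} = -8$ ($n{\left(L \right)} = -3 - 5 = -8$)
$C = -715$ ($C = 5 - \frac{15}{\frac{1}{\left(-3\right) \left(-4\right) 4}} = 5 - \frac{15}{\frac{1}{12 \cdot 4}} = 5 - \frac{15}{\frac{1}{48}} = 5 - 15 \frac{1}{\frac{1}{48}} = 5 - 720 = -715$)
$- \left(B{\left(5,x{\left(6 \right)} \right)} + C\right) n{\left(-1 \right)} = - \left(\left(-3 - \frac{3 + 6}{4}\right) - 715\right) \left(-8\right) = - \left(\left(-3 - \frac{9}{4}\right) - 715\right) \left(-8\right) = - \left(- \frac{21}{4} - 715\right) \left(-8\right) = - \frac{\left(-2881\right) \left(-8\right)}{4} = \left(-1\right) 5762 = -5762$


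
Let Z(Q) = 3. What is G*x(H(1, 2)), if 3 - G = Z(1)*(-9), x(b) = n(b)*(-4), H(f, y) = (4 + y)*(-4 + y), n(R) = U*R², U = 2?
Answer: -34560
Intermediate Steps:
n(R) = 2*R²
H(f, y) = (-4 + y)*(4 + y)
x(b) = -8*b² (x(b) = (2*b²)*(-4) = -8*b²)
G = 30 (G = 3 - 3*(-9) = 3 - 1*(-27) = 3 + 27 = 30)
G*x(H(1, 2)) = 30*(-8*(-16 + 2²)²) = 30*(-8*(-16 + 4)²) = 30*(-8*(-12)²) = 30*(-8*144) = 30*(-1152) = -34560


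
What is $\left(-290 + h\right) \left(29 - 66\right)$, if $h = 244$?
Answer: $1702$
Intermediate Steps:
$\left(-290 + h\right) \left(29 - 66\right) = \left(-290 + 244\right) \left(29 - 66\right) = \left(-46\right) \left(-37\right) = 1702$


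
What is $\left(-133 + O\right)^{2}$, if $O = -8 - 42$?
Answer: $33489$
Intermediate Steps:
$O = -50$ ($O = -8 - 42 = -50$)
$\left(-133 + O\right)^{2} = \left(-133 - 50\right)^{2} = \left(-183\right)^{2} = 33489$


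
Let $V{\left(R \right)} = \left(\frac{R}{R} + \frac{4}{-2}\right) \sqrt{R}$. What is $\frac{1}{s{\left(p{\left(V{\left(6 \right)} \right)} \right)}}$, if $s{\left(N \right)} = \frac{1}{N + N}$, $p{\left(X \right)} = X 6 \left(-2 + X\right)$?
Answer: $72 + 24 \sqrt{6} \approx 130.79$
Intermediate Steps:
$V{\left(R \right)} = - \sqrt{R}$ ($V{\left(R \right)} = \left(1 + 4 \left(- \frac{1}{2}\right)\right) \sqrt{R} = \left(1 - 2\right) \sqrt{R} = - \sqrt{R}$)
$p{\left(X \right)} = 6 X \left(-2 + X\right)$
$s{\left(N \right)} = \frac{1}{2 N}$
$\frac{1}{s{\left(p{\left(V{\left(6 \right)} \right)} \right)}} = \frac{1}{\frac{1}{2} \frac{1}{6 \left(- \sqrt{6}\right) \left(-2 - \sqrt{6}\right)}} = \frac{1}{\frac{1}{2} \frac{1}{\left(-6\right) \sqrt{6} \left(-2 - \sqrt{6}\right)}} = \frac{1}{\frac{1}{2} \left(- \frac{\sqrt{6}}{36 \left(-2 - \sqrt{6}\right)}\right)} = \frac{1}{\left(- \frac{1}{72}\right) \sqrt{6} \frac{1}{-2 - \sqrt{6}}} = - 12 \sqrt{6} \left(-2 - \sqrt{6}\right)$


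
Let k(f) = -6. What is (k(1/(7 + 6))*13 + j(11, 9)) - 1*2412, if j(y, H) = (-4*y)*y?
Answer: -2974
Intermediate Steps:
j(y, H) = -4*y²
(k(1/(7 + 6))*13 + j(11, 9)) - 1*2412 = (-6*13 - 4*11²) - 1*2412 = (-78 - 4*121) - 2412 = (-78 - 484) - 2412 = -562 - 2412 = -2974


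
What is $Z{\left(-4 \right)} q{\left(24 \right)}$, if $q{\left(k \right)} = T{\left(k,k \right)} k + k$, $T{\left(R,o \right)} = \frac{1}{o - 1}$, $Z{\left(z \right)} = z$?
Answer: $- \frac{2304}{23} \approx -100.17$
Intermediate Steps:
$T{\left(R,o \right)} = \frac{1}{-1 + o}$
$q{\left(k \right)} = k + \frac{k}{-1 + k}$ ($q{\left(k \right)} = \frac{k}{-1 + k} + k = k + \frac{k}{-1 + k}$)
$Z{\left(-4 \right)} q{\left(24 \right)} = - 4 \frac{24^{2}}{-1 + 24} = - 4 \cdot \frac{576}{23} = - 4 \cdot 576 \cdot \frac{1}{23} = \left(-4\right) \frac{576}{23} = - \frac{2304}{23}$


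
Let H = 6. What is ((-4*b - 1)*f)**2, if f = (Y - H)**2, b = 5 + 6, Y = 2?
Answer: 518400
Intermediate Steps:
b = 11
f = 16 (f = (2 - 1*6)**2 = (2 - 6)**2 = (-4)**2 = 16)
((-4*b - 1)*f)**2 = ((-4*11 - 1)*16)**2 = ((-44 - 1)*16)**2 = (-45*16)**2 = (-720)**2 = 518400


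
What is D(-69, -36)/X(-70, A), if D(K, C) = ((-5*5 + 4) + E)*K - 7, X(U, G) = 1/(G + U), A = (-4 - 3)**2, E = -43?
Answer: -92589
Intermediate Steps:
A = 49 (A = (-7)**2 = 49)
D(K, C) = -7 - 64*K (D(K, C) = ((-5*5 + 4) - 43)*K - 7 = ((-25 + 4) - 43)*K - 7 = (-21 - 43)*K - 7 = -64*K - 7 = -7 - 64*K)
D(-69, -36)/X(-70, A) = (-7 - 64*(-69))/(1/(49 - 70)) = (-7 + 4416)/(1/(-21)) = 4409/(-1/21) = 4409*(-21) = -92589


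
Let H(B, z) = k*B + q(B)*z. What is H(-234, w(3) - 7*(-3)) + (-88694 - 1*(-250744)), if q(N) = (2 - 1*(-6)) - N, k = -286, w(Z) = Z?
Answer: 234782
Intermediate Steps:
q(N) = 8 - N (q(N) = (2 + 6) - N = 8 - N)
H(B, z) = -286*B + z*(8 - B) (H(B, z) = -286*B + (8 - B)*z = -286*B + z*(8 - B))
H(-234, w(3) - 7*(-3)) + (-88694 - 1*(-250744)) = (-286*(-234) - (3 - 7*(-3))*(-8 - 234)) + (-88694 - 1*(-250744)) = (66924 - 1*(3 + 21)*(-242)) + (-88694 + 250744) = (66924 - 1*24*(-242)) + 162050 = (66924 + 5808) + 162050 = 72732 + 162050 = 234782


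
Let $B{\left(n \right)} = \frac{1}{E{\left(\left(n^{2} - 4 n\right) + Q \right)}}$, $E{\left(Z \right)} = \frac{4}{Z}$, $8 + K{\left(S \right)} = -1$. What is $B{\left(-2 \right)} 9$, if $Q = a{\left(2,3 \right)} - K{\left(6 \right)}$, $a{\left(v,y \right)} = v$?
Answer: $\frac{207}{4} \approx 51.75$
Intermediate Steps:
$K{\left(S \right)} = -9$ ($K{\left(S \right)} = -8 - 1 = -9$)
$Q = 11$ ($Q = 2 - -9 = 2 + 9 = 11$)
$B{\left(n \right)} = \frac{11}{4} - n + \frac{n^{2}}{4}$ ($B{\left(n \right)} = \frac{1}{4 \frac{1}{\left(n^{2} - 4 n\right) + 11}} = \frac{1}{4 \frac{1}{11 + n^{2} - 4 n}} = \frac{11}{4} - n + \frac{n^{2}}{4}$)
$B{\left(-2 \right)} 9 = \left(\frac{11}{4} - -2 + \frac{\left(-2\right)^{2}}{4}\right) 9 = \left(\frac{11}{4} + 2 + \frac{1}{4} \cdot 4\right) 9 = \left(\frac{11}{4} + 2 + 1\right) 9 = \frac{23}{4} \cdot 9 = \frac{207}{4}$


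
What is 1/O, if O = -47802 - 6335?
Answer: -1/54137 ≈ -1.8472e-5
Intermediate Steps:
O = -54137
1/O = 1/(-54137) = -1/54137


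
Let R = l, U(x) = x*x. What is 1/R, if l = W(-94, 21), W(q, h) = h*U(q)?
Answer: 1/185556 ≈ 5.3892e-6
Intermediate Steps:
U(x) = x²
W(q, h) = h*q²
l = 185556 (l = 21*(-94)² = 21*8836 = 185556)
R = 185556
1/R = 1/185556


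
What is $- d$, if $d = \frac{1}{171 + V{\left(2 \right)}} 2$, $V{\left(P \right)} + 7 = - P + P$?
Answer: $- \frac{1}{82} \approx -0.012195$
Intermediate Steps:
$V{\left(P \right)} = -7$ ($V{\left(P \right)} = -7 + \left(- P + P\right) = -7 + 0 = -7$)
$d = \frac{1}{82}$ ($d = \frac{1}{171 - 7} \cdot 2 = \frac{1}{164} \cdot 2 = \frac{1}{82} \approx 0.012195$)
$- d = \left(-1\right) \frac{1}{82} = - \frac{1}{82}$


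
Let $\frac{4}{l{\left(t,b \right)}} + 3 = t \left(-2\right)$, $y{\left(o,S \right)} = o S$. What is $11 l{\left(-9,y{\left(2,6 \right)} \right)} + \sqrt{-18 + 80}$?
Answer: $\frac{44}{15} + \sqrt{62} \approx 10.807$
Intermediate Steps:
$y{\left(o,S \right)} = S o$
$l{\left(t,b \right)} = \frac{4}{-3 - 2 t}$ ($l{\left(t,b \right)} = \frac{4}{-3 + t \left(-2\right)} = \frac{4}{-3 - 2 t}$)
$11 l{\left(-9,y{\left(2,6 \right)} \right)} + \sqrt{-18 + 80} = 11 \left(- \frac{4}{3 + 2 \left(-9\right)}\right) + \sqrt{-18 + 80} = 11 \left(- \frac{4}{3 - 18}\right) + \sqrt{62} = 11 \left(- \frac{4}{-15}\right) + \sqrt{62} = 11 \left(\left(-4\right) \left(- \frac{1}{15}\right)\right) + \sqrt{62} = 11 \cdot \frac{4}{15} + \sqrt{62} = \frac{44}{15} + \sqrt{62}$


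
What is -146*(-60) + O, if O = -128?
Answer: 8632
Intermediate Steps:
-146*(-60) + O = -146*(-60) - 128 = 8760 - 128 = 8632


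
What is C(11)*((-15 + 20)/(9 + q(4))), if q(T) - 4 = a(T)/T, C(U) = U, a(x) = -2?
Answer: 22/5 ≈ 4.4000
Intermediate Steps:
q(T) = 4 - 2/T
C(11)*((-15 + 20)/(9 + q(4))) = 11*((-15 + 20)/(9 + (4 - 2/4))) = 11*(5/(9 + (4 - 2*1/4))) = 11*(5/(9 + (4 - 1/2))) = 11*(5/(9 + 7/2)) = 11*(5/(25/2)) = 11*(5*(2/25)) = 11*(2/5) = 22/5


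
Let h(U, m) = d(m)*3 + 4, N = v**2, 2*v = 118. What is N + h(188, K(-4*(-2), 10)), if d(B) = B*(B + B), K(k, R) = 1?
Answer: 3491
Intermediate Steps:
v = 59 (v = (1/2)*118 = 59)
d(B) = 2*B**2 (d(B) = B*(2*B) = 2*B**2)
N = 3481 (N = 59**2 = 3481)
h(U, m) = 4 + 6*m**2 (h(U, m) = (2*m**2)*3 + 4 = 6*m**2 + 4 = 4 + 6*m**2)
N + h(188, K(-4*(-2), 10)) = 3481 + (4 + 6*1**2) = 3481 + (4 + 6*1) = 3481 + (4 + 6) = 3481 + 10 = 3491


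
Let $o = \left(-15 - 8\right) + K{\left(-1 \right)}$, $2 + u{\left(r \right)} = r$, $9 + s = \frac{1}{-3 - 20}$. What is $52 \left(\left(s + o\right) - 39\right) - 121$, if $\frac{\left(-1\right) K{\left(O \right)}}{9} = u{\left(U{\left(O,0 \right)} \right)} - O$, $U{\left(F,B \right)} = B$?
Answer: $- \frac{76987}{23} \approx -3347.3$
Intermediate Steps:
$s = - \frac{208}{23}$ ($s = -9 + \frac{1}{-3 - 20} = -9 + \frac{1}{-23} = -9 - \frac{1}{23} = - \frac{208}{23} \approx -9.0435$)
$u{\left(r \right)} = -2 + r$
$K{\left(O \right)} = 18 + 9 O$ ($K{\left(O \right)} = - 9 \left(\left(-2 + 0\right) - O\right) = - 9 \left(-2 - O\right) = 18 + 9 O$)
$o = -14$ ($o = \left(-15 - 8\right) + \left(18 + 9 \left(-1\right)\right) = -23 + \left(18 - 9\right) = -23 + 9 = -14$)
$52 \left(\left(s + o\right) - 39\right) - 121 = 52 \left(\left(- \frac{208}{23} - 14\right) - 39\right) - 121 = 52 \left(- \frac{530}{23} - 39\right) - 121 = 52 \left(- \frac{1427}{23}\right) - 121 = - \frac{74204}{23} - 121 = - \frac{76987}{23}$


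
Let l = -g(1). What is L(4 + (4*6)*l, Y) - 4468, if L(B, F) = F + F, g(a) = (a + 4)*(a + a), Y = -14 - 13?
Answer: -4522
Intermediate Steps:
Y = -27
g(a) = 2*a*(4 + a) (g(a) = (4 + a)*(2*a) = 2*a*(4 + a))
l = -10 (l = -2*(4 + 1) = -2*5 = -1*10 = -10)
L(B, F) = 2*F
L(4 + (4*6)*l, Y) - 4468 = 2*(-27) - 4468 = -54 - 4468 = -4522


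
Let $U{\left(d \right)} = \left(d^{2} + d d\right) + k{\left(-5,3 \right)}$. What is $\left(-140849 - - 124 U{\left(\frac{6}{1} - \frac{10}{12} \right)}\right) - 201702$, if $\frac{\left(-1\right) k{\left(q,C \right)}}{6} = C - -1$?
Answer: $- \frac{3050161}{9} \approx -3.3891 \cdot 10^{5}$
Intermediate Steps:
$k{\left(q,C \right)} = -6 - 6 C$ ($k{\left(q,C \right)} = - 6 \left(C - -1\right) = - 6 \left(C + 1\right) = - 6 \left(1 + C\right) = -6 - 6 C$)
$U{\left(d \right)} = -24 + 2 d^{2}$ ($U{\left(d \right)} = \left(d^{2} + d d\right) - 24 = \left(d^{2} + d^{2}\right) - 24 = 2 d^{2} - 24 = -24 + 2 d^{2}$)
$\left(-140849 - - 124 U{\left(\frac{6}{1} - \frac{10}{12} \right)}\right) - 201702 = \left(-140849 - - 124 \left(-24 + 2 \left(\frac{6}{1} - \frac{10}{12}\right)^{2}\right)\right) - 201702 = \left(-140849 - - 124 \left(-24 + 2 \left(6 \cdot 1 - \frac{5}{6}\right)^{2}\right)\right) - 201702 = \left(-140849 - - 124 \left(-24 + 2 \left(6 - \frac{5}{6}\right)^{2}\right)\right) - 201702 = \left(-140849 - - 124 \left(-24 + 2 \left(\frac{31}{6}\right)^{2}\right)\right) - 201702 = \left(-140849 - - 124 \left(-24 + 2 \cdot \frac{961}{36}\right)\right) - 201702 = \left(-140849 - - 124 \left(-24 + \frac{961}{18}\right)\right) - 201702 = \left(-140849 - \left(-124\right) \frac{529}{18}\right) - 201702 = \left(-140849 - - \frac{32798}{9}\right) - 201702 = \left(-140849 + \frac{32798}{9}\right) - 201702 = - \frac{1234843}{9} - 201702 = - \frac{3050161}{9}$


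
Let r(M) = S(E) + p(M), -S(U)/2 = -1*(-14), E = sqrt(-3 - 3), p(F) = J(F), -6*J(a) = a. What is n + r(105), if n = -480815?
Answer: -961721/2 ≈ -4.8086e+5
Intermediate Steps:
J(a) = -a/6
p(F) = -F/6
E = I*sqrt(6) (E = sqrt(-6) = I*sqrt(6) ≈ 2.4495*I)
S(U) = -28 (S(U) = -(-2)*(-14) = -2*14 = -28)
r(M) = -28 - M/6
n + r(105) = -480815 + (-28 - 1/6*105) = -480815 + (-28 - 35/2) = -480815 - 91/2 = -961721/2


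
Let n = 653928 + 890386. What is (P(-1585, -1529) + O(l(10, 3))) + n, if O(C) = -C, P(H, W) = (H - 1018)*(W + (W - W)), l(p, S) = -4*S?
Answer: 5524313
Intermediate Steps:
P(H, W) = W*(-1018 + H) (P(H, W) = (-1018 + H)*(W + 0) = (-1018 + H)*W = W*(-1018 + H))
n = 1544314
(P(-1585, -1529) + O(l(10, 3))) + n = (-1529*(-1018 - 1585) - (-4)*3) + 1544314 = (-1529*(-2603) - 1*(-12)) + 1544314 = (3979987 + 12) + 1544314 = 3979999 + 1544314 = 5524313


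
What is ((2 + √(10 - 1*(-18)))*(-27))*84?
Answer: -4536 - 4536*√7 ≈ -16537.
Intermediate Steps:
((2 + √(10 - 1*(-18)))*(-27))*84 = ((2 + √(10 + 18))*(-27))*84 = ((2 + √28)*(-27))*84 = ((2 + 2*√7)*(-27))*84 = (-54 - 54*√7)*84 = -4536 - 4536*√7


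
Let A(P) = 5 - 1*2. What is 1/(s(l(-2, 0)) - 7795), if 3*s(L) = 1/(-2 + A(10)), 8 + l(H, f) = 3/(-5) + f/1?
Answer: -3/23384 ≈ -0.00012829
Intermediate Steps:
l(H, f) = -43/5 + f (l(H, f) = -8 + (3/(-5) + f/1) = -8 + (3*(-⅕) + f*1) = -8 + (-⅗ + f) = -43/5 + f)
A(P) = 3 (A(P) = 5 - 2 = 3)
s(L) = ⅓ (s(L) = 1/(3*(-2 + 3)) = (⅓)/1 = (⅓)*1 = ⅓)
1/(s(l(-2, 0)) - 7795) = 1/(⅓ - 7795) = 1/(-23384/3) = -3/23384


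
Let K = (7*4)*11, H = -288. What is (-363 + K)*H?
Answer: 15840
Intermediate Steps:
K = 308 (K = 28*11 = 308)
(-363 + K)*H = (-363 + 308)*(-288) = -55*(-288) = 15840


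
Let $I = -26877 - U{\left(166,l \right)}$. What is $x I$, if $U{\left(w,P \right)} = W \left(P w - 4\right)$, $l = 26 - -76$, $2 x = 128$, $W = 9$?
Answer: $-11470656$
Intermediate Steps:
$x = 64$ ($x = \frac{1}{2} \cdot 128 = 64$)
$l = 102$ ($l = 26 + 76 = 102$)
$U{\left(w,P \right)} = -36 + 9 P w$ ($U{\left(w,P \right)} = 9 \left(P w - 4\right) = 9 \left(-4 + P w\right) = -36 + 9 P w$)
$I = -179229$ ($I = -26877 - \left(-36 + 9 \cdot 102 \cdot 166\right) = -26877 - \left(-36 + 152388\right) = -26877 - 152352 = -179229$)
$x I = 64 \left(-179229\right) = -11470656$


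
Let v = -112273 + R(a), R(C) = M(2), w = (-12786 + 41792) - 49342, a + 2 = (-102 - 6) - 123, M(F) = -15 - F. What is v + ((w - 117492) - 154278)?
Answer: -404396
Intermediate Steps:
a = -233 (a = -2 + ((-102 - 6) - 123) = -2 + (-108 - 123) = -2 - 231 = -233)
w = -20336 (w = 29006 - 49342 = -20336)
R(C) = -17 (R(C) = -15 - 1*2 = -15 - 2 = -17)
v = -112290 (v = -112273 - 17 = -112290)
v + ((w - 117492) - 154278) = -112290 + ((-20336 - 117492) - 154278) = -112290 + (-137828 - 154278) = -112290 - 292106 = -404396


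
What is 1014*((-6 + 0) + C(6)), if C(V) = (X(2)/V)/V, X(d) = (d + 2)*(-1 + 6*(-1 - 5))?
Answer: -30758/3 ≈ -10253.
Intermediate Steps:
X(d) = -74 - 37*d (X(d) = (2 + d)*(-1 + 6*(-6)) = (2 + d)*(-1 - 36) = (2 + d)*(-37) = -74 - 37*d)
C(V) = -148/V**2 (C(V) = ((-74 - 37*2)/V)/V = ((-74 - 74)/V)/V = (-148/V)/V = -148/V**2)
1014*((-6 + 0) + C(6)) = 1014*((-6 + 0) - 148/6**2) = 1014*(-6 - 148*1/36) = 1014*(-6 - 37/9) = 1014*(-91/9) = -30758/3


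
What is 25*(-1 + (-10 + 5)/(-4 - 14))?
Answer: -325/18 ≈ -18.056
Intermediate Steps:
25*(-1 + (-10 + 5)/(-4 - 14)) = 25*(-1 - 5/(-18)) = 25*(-1 - 5*(-1/18)) = 25*(-1 + 5/18) = 25*(-13/18) = -325/18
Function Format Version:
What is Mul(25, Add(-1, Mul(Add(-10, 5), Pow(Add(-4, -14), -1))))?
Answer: Rational(-325, 18) ≈ -18.056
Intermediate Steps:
Mul(25, Add(-1, Mul(Add(-10, 5), Pow(Add(-4, -14), -1)))) = Mul(25, Add(-1, Mul(-5, Pow(-18, -1)))) = Mul(25, Add(-1, Mul(-5, Rational(-1, 18)))) = Mul(25, Add(-1, Rational(5, 18))) = Mul(25, Rational(-13, 18)) = Rational(-325, 18)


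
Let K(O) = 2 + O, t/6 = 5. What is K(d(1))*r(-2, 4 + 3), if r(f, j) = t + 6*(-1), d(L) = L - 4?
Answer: -24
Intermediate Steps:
t = 30 (t = 6*5 = 30)
d(L) = -4 + L
r(f, j) = 24 (r(f, j) = 30 + 6*(-1) = 30 - 6 = 24)
K(d(1))*r(-2, 4 + 3) = (2 + (-4 + 1))*24 = (2 - 3)*24 = -1*24 = -24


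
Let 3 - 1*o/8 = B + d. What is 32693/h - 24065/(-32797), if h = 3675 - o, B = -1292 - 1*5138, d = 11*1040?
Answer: 2124618836/1434245607 ≈ 1.4813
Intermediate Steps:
d = 11440
B = -6430 (B = -1292 - 5138 = -6430)
o = -40056 (o = 24 - 8*(-6430 + 11440) = 24 - 8*5010 = 24 - 40080 = -40056)
h = 43731 (h = 3675 - 1*(-40056) = 3675 + 40056 = 43731)
32693/h - 24065/(-32797) = 32693/43731 - 24065/(-32797) = 32693*(1/43731) - 24065*(-1/32797) = 32693/43731 + 24065/32797 = 2124618836/1434245607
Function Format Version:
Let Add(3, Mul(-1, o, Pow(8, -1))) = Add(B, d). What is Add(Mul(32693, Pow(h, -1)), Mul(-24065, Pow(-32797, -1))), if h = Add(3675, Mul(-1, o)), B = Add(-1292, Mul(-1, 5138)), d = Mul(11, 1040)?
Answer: Rational(2124618836, 1434245607) ≈ 1.4813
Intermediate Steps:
d = 11440
B = -6430 (B = Add(-1292, -5138) = -6430)
o = -40056 (o = Add(24, Mul(-8, Add(-6430, 11440))) = Add(24, Mul(-8, 5010)) = Add(24, -40080) = -40056)
h = 43731 (h = Add(3675, Mul(-1, -40056)) = Add(3675, 40056) = 43731)
Add(Mul(32693, Pow(h, -1)), Mul(-24065, Pow(-32797, -1))) = Add(Mul(32693, Pow(43731, -1)), Mul(-24065, Pow(-32797, -1))) = Add(Mul(32693, Rational(1, 43731)), Mul(-24065, Rational(-1, 32797))) = Add(Rational(32693, 43731), Rational(24065, 32797)) = Rational(2124618836, 1434245607)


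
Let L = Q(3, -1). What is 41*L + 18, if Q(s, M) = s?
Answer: 141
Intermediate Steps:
L = 3
41*L + 18 = 41*3 + 18 = 123 + 18 = 141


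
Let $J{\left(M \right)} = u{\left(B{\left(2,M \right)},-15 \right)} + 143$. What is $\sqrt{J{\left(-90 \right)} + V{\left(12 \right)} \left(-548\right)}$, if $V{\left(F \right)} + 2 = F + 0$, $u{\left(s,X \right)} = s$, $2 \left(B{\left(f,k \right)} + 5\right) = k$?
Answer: $i \sqrt{5387} \approx 73.396 i$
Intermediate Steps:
$B{\left(f,k \right)} = -5 + \frac{k}{2}$
$J{\left(M \right)} = 138 + \frac{M}{2}$ ($J{\left(M \right)} = \left(-5 + \frac{M}{2}\right) + 143 = 138 + \frac{M}{2}$)
$V{\left(F \right)} = -2 + F$ ($V{\left(F \right)} = -2 + \left(F + 0\right) = -2 + F$)
$\sqrt{J{\left(-90 \right)} + V{\left(12 \right)} \left(-548\right)} = \sqrt{\left(138 + \frac{1}{2} \left(-90\right)\right) + \left(-2 + 12\right) \left(-548\right)} = \sqrt{\left(138 - 45\right) + 10 \left(-548\right)} = \sqrt{93 - 5480} = \sqrt{-5387} = i \sqrt{5387}$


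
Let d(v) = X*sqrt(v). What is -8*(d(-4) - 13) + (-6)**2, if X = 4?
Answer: 140 - 64*I ≈ 140.0 - 64.0*I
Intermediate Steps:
d(v) = 4*sqrt(v)
-8*(d(-4) - 13) + (-6)**2 = -8*(4*sqrt(-4) - 13) + (-6)**2 = -8*(4*(2*I) - 13) + 36 = -8*(8*I - 13) + 36 = -8*(-13 + 8*I) + 36 = (104 - 64*I) + 36 = 140 - 64*I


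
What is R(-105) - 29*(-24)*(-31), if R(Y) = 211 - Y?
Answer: -21260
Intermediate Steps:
R(-105) - 29*(-24)*(-31) = (211 - 1*(-105)) - 29*(-24)*(-31) = (211 + 105) + 696*(-31) = 316 - 21576 = -21260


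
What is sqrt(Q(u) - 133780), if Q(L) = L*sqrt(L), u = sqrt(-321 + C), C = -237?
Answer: sqrt(-133780 + 3*sqrt(3)*62**(3/4)*I**(3/2)) ≈ 0.111 + 365.87*I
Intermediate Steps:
u = 3*I*sqrt(62) (u = sqrt(-321 - 237) = sqrt(-558) = 3*I*sqrt(62) ≈ 23.622*I)
Q(L) = L**(3/2)
sqrt(Q(u) - 133780) = sqrt((3*I*sqrt(62))**(3/2) - 133780) = sqrt(3*sqrt(3)*62**(3/4)*I**(3/2) - 133780) = sqrt(-133780 + 3*sqrt(3)*62**(3/4)*I**(3/2))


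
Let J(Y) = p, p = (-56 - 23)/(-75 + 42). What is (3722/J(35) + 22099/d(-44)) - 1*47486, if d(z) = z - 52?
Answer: -350088349/7584 ≈ -46161.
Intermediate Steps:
d(z) = -52 + z
p = 79/33 (p = -79/(-33) = -79*(-1/33) = 79/33 ≈ 2.3939)
J(Y) = 79/33
(3722/J(35) + 22099/d(-44)) - 1*47486 = (3722/(79/33) + 22099/(-52 - 44)) - 1*47486 = (3722*(33/79) + 22099/(-96)) - 47486 = (122826/79 + 22099*(-1/96)) - 47486 = (122826/79 - 22099/96) - 47486 = 10045475/7584 - 47486 = -350088349/7584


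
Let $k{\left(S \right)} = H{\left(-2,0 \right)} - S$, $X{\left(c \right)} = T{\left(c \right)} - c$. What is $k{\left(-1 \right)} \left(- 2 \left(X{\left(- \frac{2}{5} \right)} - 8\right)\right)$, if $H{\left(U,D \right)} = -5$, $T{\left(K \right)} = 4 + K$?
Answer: $-32$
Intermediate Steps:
$X{\left(c \right)} = 4$ ($X{\left(c \right)} = \left(4 + c\right) - c = 4$)
$k{\left(S \right)} = -5 - S$
$k{\left(-1 \right)} \left(- 2 \left(X{\left(- \frac{2}{5} \right)} - 8\right)\right) = \left(-5 - -1\right) \left(- 2 \left(4 - 8\right)\right) = \left(-5 + 1\right) \left(\left(-2\right) \left(-4\right)\right) = \left(-4\right) 8 = -32$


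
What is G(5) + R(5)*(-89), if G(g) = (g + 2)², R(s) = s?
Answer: -396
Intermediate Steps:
G(g) = (2 + g)²
G(5) + R(5)*(-89) = (2 + 5)² + 5*(-89) = 7² - 445 = 49 - 445 = -396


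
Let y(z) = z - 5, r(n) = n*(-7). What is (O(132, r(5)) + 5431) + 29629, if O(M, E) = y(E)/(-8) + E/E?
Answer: 35066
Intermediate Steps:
r(n) = -7*n
y(z) = -5 + z
O(M, E) = 13/8 - E/8 (O(M, E) = (-5 + E)/(-8) + E/E = (-5 + E)*(-1/8) + 1 = (5/8 - E/8) + 1 = 13/8 - E/8)
(O(132, r(5)) + 5431) + 29629 = ((13/8 - (-7)*5/8) + 5431) + 29629 = ((13/8 - 1/8*(-35)) + 5431) + 29629 = ((13/8 + 35/8) + 5431) + 29629 = (6 + 5431) + 29629 = 5437 + 29629 = 35066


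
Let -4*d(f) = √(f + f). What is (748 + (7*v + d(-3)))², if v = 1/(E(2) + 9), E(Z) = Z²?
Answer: 757538381/1352 - 9731*I*√6/26 ≈ 5.6031e+5 - 916.77*I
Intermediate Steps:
d(f) = -√2*√f/4 (d(f) = -√(f + f)/4 = -√2*√f/4)
v = 1/13 (v = 1/(2² + 9) = 1/(4 + 9) = 1/13 ≈ 0.076923)
(748 + (7*v + d(-3)))² = (748 + (7*(1/13) - √2*√(-3)/4))² = (748 + (7/13 - √2*I*√3/4))² = (748 + (7/13 - I*√6/4))² = (9731/13 - I*√6/4)²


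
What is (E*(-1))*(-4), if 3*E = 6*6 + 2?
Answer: 152/3 ≈ 50.667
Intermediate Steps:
E = 38/3 (E = (6*6 + 2)/3 = (36 + 2)/3 = (⅓)*38 = 38/3 ≈ 12.667)
(E*(-1))*(-4) = ((38/3)*(-1))*(-4) = -38/3*(-4) = 152/3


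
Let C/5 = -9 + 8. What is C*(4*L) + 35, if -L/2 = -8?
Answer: -285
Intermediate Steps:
L = 16 (L = -2*(-8) = 16)
C = -5 (C = 5*(-9 + 8) = 5*(-1) = -5)
C*(4*L) + 35 = -20*16 + 35 = -5*64 + 35 = -320 + 35 = -285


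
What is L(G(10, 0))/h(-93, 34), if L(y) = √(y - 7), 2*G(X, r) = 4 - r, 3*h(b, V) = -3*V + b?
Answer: -I*√5/65 ≈ -0.034401*I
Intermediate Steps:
h(b, V) = -V + b/3 (h(b, V) = (-3*V + b)/3 = (b - 3*V)/3 = -V + b/3)
G(X, r) = 2 - r/2 (G(X, r) = (4 - r)/2 = 2 - r/2)
L(y) = √(-7 + y)
L(G(10, 0))/h(-93, 34) = √(-7 + (2 - ½*0))/(-1*34 + (⅓)*(-93)) = √(-7 + (2 + 0))/(-34 - 31) = √(-7 + 2)/(-65) = √(-5)*(-1/65) = (I*√5)*(-1/65) = -I*√5/65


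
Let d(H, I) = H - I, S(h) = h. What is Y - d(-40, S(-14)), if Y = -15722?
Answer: -15696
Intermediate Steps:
Y - d(-40, S(-14)) = -15722 - (-40 - 1*(-14)) = -15722 - (-40 + 14) = -15722 - 1*(-26) = -15722 + 26 = -15696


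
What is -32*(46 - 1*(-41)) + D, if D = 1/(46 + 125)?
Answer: -476063/171 ≈ -2784.0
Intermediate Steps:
D = 1/171 ≈ 0.0058480
-32*(46 - 1*(-41)) + D = -32*(46 - 1*(-41)) + 1/171 = -32*(46 + 41) + 1/171 = -32*87 + 1/171 = -2784 + 1/171 = -476063/171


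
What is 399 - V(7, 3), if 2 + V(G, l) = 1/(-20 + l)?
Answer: 6818/17 ≈ 401.06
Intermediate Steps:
V(G, l) = -2 + 1/(-20 + l)
399 - V(7, 3) = 399 - (41 - 2*3)/(-20 + 3) = 399 - (41 - 6)/(-17) = 399 - (-1)*35/17 = 399 - 1*(-35/17) = 399 + 35/17 = 6818/17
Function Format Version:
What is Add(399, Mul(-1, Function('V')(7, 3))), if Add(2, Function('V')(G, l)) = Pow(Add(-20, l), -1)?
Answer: Rational(6818, 17) ≈ 401.06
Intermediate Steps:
Function('V')(G, l) = Add(-2, Pow(Add(-20, l), -1))
Add(399, Mul(-1, Function('V')(7, 3))) = Add(399, Mul(-1, Mul(Pow(Add(-20, 3), -1), Add(41, Mul(-2, 3))))) = Add(399, Mul(-1, Mul(Pow(-17, -1), Add(41, -6)))) = Add(399, Mul(-1, Mul(Rational(-1, 17), 35))) = Add(399, Mul(-1, Rational(-35, 17))) = Add(399, Rational(35, 17)) = Rational(6818, 17)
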